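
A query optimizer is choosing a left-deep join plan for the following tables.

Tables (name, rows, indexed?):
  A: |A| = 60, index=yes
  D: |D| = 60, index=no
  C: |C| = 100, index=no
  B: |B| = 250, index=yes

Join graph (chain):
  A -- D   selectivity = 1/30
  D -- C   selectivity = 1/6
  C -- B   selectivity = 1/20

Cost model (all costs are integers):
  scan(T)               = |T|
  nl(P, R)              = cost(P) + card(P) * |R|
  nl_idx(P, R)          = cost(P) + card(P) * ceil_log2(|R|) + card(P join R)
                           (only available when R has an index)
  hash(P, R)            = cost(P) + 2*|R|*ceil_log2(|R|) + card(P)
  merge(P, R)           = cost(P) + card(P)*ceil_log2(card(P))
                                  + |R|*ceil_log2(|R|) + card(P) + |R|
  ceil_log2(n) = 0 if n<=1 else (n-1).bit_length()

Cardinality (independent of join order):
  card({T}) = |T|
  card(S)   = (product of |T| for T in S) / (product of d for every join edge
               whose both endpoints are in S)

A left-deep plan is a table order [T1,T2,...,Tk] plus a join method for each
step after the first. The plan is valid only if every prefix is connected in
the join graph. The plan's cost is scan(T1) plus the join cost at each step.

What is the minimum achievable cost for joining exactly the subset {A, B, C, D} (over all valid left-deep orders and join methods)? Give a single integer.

Selinger DP over subsets of {A,B,C,D}:
  {A}: scan cost=60, card=60
  {D}: scan cost=60, card=60
  {C}: scan cost=100, card=100
  {B}: scan cost=250, card=250
  {AD}: card=120; try (A,nl_idx)→540, (D,hash)→840, (A,hash)→840, (D,merge)→900, (A,merge)→900, (D,nl)→3660 …(+1); best=540 via (A,nl_idx)
  {CD}: card=1000; try (D,hash)→920, (C,merge)→1280, (D,merge)→1320, (C,hash)→1520, (C,nl)→6060, (D,nl)→6100; best=920 via (D,hash)
  {BC}: card=1250; try (C,hash)→1900, (B,nl_idx)→2150, (B,merge)→3150, (C,merge)→3300, (B,hash)→4200, (B,nl)→25100 …(+1); best=1900 via (C,hash)
  {ACD}: card=2000; try (C,hash)→2060, (C,merge)→2300, (A,hash)→2640, (A,nl_idx)→8920, (A,merge)→12340, (C,nl)→12540 …(+1); best=2060 via (C,hash)
  {BCD}: card=12500; try (D,hash)→3870, (B,hash)→5920, (B,merge)→14170, (D,merge)→17320, (B,nl_idx)→21420, (D,nl)→76900 …(+1); best=3870 via (D,hash)
  {ABCD}: card=25000; try (B,hash)→8060, (A,hash)→17090, (B,merge)→28310, (B,nl_idx)→43060, (A,nl_idx)→103870, (A,merge)→191790 …(+2); best=8060 via (B,hash)

8060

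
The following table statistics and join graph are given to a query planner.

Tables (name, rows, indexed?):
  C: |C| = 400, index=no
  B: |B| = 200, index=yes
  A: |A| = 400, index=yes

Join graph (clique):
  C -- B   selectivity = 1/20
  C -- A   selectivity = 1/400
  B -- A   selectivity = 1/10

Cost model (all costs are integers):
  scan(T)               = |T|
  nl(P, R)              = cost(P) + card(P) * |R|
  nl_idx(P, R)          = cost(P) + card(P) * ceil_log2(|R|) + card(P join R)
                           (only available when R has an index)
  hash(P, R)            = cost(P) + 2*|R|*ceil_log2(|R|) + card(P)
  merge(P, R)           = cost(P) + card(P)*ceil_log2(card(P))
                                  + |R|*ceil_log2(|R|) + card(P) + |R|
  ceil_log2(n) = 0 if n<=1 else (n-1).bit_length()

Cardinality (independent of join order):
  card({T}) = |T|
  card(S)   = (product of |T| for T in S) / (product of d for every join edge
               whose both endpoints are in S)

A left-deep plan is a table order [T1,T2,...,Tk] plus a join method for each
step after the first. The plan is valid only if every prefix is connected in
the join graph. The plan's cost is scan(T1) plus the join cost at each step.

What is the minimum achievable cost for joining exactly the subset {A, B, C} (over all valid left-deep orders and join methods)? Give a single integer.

Selinger DP over subsets of {A,B,C}:
  {C}: scan cost=400, card=400
  {B}: scan cost=200, card=200
  {A}: scan cost=400, card=400
  {BC}: card=4000; try (B,hash)→4000, (C,merge)→6000, (B,merge)→6200, (C,hash)→7600, (B,nl_idx)→7600, (C,nl)→80200 …(+1); best=4000 via (B,hash)
  {AC}: card=400; try (A,nl_idx)→4400, (C,hash)→8000, (A,hash)→8000, (C,merge)→8400, (A,merge)→8400, (C,nl)→160400 …(+1); best=4400 via (A,nl_idx)
  {AB}: card=8000; try (B,hash)→4000, (A,merge)→6000, (B,merge)→6200, (A,hash)→7600, (A,nl_idx)→10000, (B,nl_idx)→11600 …(+2); best=4000 via (B,hash)
  {ABC}: card=400; try (B,hash)→8000, (B,nl_idx)→8000, (B,merge)→10200, (A,hash)→15200, (C,hash)→19200, (A,nl_idx)→40400 …(+5); best=8000 via (B,hash)

8000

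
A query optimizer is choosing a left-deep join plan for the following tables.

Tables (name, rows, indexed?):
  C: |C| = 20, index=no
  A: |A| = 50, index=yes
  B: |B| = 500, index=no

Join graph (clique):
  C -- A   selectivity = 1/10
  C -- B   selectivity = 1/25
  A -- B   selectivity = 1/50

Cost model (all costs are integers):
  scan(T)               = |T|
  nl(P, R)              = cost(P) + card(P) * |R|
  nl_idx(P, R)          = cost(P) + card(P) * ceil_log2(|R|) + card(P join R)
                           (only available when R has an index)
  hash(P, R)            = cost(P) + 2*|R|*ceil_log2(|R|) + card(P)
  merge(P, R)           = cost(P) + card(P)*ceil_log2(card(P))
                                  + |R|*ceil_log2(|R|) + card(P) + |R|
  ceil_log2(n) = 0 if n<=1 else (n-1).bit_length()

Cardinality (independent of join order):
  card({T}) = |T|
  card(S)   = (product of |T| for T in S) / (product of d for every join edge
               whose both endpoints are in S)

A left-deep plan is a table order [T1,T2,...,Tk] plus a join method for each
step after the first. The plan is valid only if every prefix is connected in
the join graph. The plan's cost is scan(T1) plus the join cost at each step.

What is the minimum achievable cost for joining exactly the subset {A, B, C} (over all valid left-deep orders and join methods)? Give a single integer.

2200

Selinger DP over subsets of {A,B,C}:
  {C}: scan cost=20, card=20
  {A}: scan cost=50, card=50
  {B}: scan cost=500, card=500
  {AC}: card=100; try (A,nl_idx)→240, (C,hash)→300, (A,merge)→490, (C,merge)→520, (A,hash)→640, (A,nl)→1020 …(+1); best=240 via (A,nl_idx)
  {BC}: card=400; try (C,hash)→1200, (B,merge)→5140, (C,merge)→5620, (B,hash)→9040, (B,nl)→10020, (C,nl)→10500; best=1200 via (C,hash)
  {AB}: card=500; try (A,hash)→1600, (A,nl_idx)→4000, (B,merge)→5400, (A,merge)→5850, (B,hash)→9100, (B,nl)→25050 …(+1); best=1600 via (A,hash)
  {ABC}: card=40; try (A,hash)→2200, (C,hash)→2300, (A,nl_idx)→3640, (A,merge)→5550, (B,merge)→6040, (C,merge)→6720 …(+4); best=2200 via (A,hash)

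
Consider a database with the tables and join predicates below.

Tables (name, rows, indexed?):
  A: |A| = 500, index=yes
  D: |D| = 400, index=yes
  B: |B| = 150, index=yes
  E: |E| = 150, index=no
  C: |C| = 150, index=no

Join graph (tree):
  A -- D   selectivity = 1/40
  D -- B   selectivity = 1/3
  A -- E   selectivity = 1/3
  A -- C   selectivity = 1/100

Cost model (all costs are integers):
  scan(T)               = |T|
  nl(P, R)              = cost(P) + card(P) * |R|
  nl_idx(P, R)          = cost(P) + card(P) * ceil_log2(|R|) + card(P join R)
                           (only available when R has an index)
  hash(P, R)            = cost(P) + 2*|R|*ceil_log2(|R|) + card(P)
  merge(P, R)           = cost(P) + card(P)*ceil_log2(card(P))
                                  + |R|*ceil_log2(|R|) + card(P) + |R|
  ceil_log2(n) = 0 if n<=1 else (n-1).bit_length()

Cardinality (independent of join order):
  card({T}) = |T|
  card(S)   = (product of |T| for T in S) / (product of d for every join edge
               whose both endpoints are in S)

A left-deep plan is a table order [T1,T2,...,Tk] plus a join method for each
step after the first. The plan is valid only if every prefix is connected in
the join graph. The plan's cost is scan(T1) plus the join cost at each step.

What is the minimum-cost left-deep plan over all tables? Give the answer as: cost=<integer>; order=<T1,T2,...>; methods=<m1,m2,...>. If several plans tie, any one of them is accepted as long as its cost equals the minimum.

cost=397500; order=C,A,D,B,E; methods=nl_idx,hash,hash,hash

Selinger DP (subsets sized 1..n):
  {A}: scan cost=500, card=500
  {D}: scan cost=400, card=400
  {B}: scan cost=150, card=150
  {E}: scan cost=150, card=150
  {C}: scan cost=150, card=150
  {AD}: card=5000; try (D,hash)→8200, (A,nl_idx)→9000, (A,merge)→9400, (D,merge)→9500, (A,hash)→9800, (D,nl_idx)→10000 …(+2); best=8200 via (D,hash)
  {AE}: card=25000; try (E,hash)→3400, (A,merge)→6500, (E,merge)→6850, (A,hash)→9300, (A,nl_idx)→26500, (A,nl)→75150 …(+1); best=3400 via (E,hash)
  {AC}: card=750; try (A,nl_idx)→2250, (C,hash)→3400, (A,merge)→6500, (C,merge)→6850, (A,hash)→9300, (A,nl)→75150 …(+1); best=2250 via (A,nl_idx)
  {BD}: card=20000; try (B,hash)→3200, (D,merge)→5500, (B,merge)→5750, (D,hash)→7500, (D,nl_idx)→21500, (B,nl_idx)→23600 …(+2); best=3200 via (B,hash)
  {ABD}: card=250000; try (B,hash)→15600, (A,hash)→32200, (B,merge)→79550, (B,nl_idx)→298200, (A,merge)→328200, (A,nl_idx)→433200 …(+2); best=15600 via (B,hash)
  {ADE}: card=250000; try (E,hash)→15600, (D,hash)→35600, (E,merge)→79550, (D,merge)→407400, (D,nl_idx)→478400, (E,nl)→758200 …(+1); best=15600 via (E,hash)
  {ACD}: card=7500; try (D,hash)→10200, (D,merge)→14500, (C,hash)→15600, (D,nl_idx)→16500, (C,merge)→79550, (D,nl)→302250 …(+1); best=10200 via (D,hash)
  {ACE}: card=37500; try (E,hash)→5400, (E,merge)→11850, (C,hash)→30800, (E,nl)→114750, (C,merge)→404750, (C,nl)→3753400; best=5400 via (E,hash)
  {ABDE}: card=12500000; try (E,hash)→268000, (B,hash)→268000, (E,merge)→4766950, (B,merge)→4766950, (B,nl_idx)→14515600, (E,nl)→37515600 …(+1); best=268000 via (E,hash)
  {ABCD}: card=375000; try (B,hash)→20100, (B,merge)→116550, (C,hash)→268000, (B,nl_idx)→445200, (B,nl)→1135200, (C,merge)→4766950 …(+1); best=20100 via (B,hash)
  {ACDE}: card=375000; try (E,hash)→20100, (D,hash)→50100, (E,merge)→116550, (C,hash)→268000, (D,merge)→646900, (D,nl_idx)→717900 …(+4); best=20100 via (E,hash)
  {ABCDE}: card=18750000; try (E,hash)→397500, (B,hash)→397500, (E,merge)→7521450, (B,merge)→7521450, (C,hash)→12770400, (B,nl_idx)→21770100 …(+4); best=397500 via (E,hash)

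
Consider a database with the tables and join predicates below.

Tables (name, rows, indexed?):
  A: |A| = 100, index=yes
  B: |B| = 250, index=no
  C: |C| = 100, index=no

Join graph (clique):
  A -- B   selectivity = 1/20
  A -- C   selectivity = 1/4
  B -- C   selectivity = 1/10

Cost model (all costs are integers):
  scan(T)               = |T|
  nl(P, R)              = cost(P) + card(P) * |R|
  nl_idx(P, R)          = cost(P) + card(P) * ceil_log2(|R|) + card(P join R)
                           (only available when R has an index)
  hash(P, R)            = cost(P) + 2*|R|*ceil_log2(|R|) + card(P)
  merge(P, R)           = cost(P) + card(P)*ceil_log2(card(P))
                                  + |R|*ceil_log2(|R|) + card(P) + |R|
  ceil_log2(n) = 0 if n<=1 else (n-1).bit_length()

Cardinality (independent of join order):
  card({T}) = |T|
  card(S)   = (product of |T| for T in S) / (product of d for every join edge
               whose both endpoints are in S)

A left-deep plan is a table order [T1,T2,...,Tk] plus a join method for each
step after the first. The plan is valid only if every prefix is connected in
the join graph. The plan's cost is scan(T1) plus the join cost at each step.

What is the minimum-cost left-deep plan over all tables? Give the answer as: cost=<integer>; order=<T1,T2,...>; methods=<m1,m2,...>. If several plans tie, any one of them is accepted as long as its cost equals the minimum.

Selinger DP (subsets sized 1..n):
  {A}: scan cost=100, card=100
  {B}: scan cost=250, card=250
  {C}: scan cost=100, card=100
  {AB}: card=1250; try (A,hash)→1900, (B,merge)→3150, (A,nl_idx)→3250, (A,merge)→3300, (B,hash)→4200, (B,nl)→25100 …(+1); best=1900 via (A,hash)
  {AC}: card=2500; try (C,hash)→1600, (A,hash)→1600, (C,merge)→1700, (A,merge)→1700, (A,nl_idx)→3300, (C,nl)→10100 …(+1); best=1600 via (C,hash)
  {BC}: card=2500; try (C,hash)→1900, (B,merge)→3150, (C,merge)→3300, (B,hash)→4200, (B,nl)→25100, (C,nl)→25250; best=1900 via (C,hash)
  {ABC}: card=3125; try (C,hash)→4550, (A,hash)→5800, (B,hash)→8100, (C,merge)→17700, (A,nl_idx)→22525, (A,merge)→35200 …(+4); best=4550 via (C,hash)

cost=4550; order=B,A,C; methods=hash,hash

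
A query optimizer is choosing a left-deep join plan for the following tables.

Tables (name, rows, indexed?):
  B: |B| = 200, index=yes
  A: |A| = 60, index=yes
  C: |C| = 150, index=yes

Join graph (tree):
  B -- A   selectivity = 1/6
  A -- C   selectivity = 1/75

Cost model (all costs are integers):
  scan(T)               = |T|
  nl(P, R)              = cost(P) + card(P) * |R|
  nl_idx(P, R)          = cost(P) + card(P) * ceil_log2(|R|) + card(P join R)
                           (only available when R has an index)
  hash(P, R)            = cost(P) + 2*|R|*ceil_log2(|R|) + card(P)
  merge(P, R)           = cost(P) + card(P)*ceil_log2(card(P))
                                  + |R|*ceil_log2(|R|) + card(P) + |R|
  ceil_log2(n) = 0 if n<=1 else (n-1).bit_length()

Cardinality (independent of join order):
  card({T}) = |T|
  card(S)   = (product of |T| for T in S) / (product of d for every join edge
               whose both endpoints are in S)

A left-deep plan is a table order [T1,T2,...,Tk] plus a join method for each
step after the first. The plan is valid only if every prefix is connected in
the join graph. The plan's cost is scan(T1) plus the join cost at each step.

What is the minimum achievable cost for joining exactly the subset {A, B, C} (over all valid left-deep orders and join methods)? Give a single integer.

Selinger DP over subsets of {A,B,C}:
  {B}: scan cost=200, card=200
  {A}: scan cost=60, card=60
  {C}: scan cost=150, card=150
  {AB}: card=2000; try (A,hash)→1120, (B,merge)→2280, (A,merge)→2420, (B,nl_idx)→2540, (B,hash)→3320, (A,nl_idx)→3400 …(+2); best=1120 via (A,hash)
  {AC}: card=120; try (C,nl_idx)→660, (A,hash)→1020, (A,nl_idx)→1170, (C,merge)→1830, (A,merge)→1920, (C,hash)→2520 …(+2); best=660 via (C,nl_idx)
  {ABC}: card=4000; try (B,merge)→3420, (B,hash)→3980, (C,hash)→5520, (B,nl_idx)→5620, (C,nl_idx)→21120, (B,nl)→24660 …(+2); best=3420 via (B,merge)

3420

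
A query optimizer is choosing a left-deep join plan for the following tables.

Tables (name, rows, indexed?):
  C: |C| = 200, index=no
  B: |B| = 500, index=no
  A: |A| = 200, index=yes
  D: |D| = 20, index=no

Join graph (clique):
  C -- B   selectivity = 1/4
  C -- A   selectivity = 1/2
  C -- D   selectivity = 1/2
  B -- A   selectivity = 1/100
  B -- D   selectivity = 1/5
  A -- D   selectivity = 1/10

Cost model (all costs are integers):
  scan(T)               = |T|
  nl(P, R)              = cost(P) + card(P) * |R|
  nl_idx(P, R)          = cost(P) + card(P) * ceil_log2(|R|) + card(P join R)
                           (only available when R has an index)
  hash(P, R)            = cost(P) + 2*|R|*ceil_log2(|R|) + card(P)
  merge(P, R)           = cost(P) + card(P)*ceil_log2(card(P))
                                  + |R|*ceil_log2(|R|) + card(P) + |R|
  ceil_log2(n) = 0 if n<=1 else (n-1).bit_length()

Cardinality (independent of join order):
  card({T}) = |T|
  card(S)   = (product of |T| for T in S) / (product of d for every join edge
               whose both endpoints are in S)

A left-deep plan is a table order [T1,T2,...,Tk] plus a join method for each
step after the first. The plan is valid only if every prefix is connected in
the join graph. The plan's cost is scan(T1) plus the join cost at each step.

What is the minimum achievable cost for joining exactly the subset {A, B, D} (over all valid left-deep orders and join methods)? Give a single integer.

Selinger DP over subsets of {A,B,D}:
  {B}: scan cost=500, card=500
  {A}: scan cost=200, card=200
  {D}: scan cost=20, card=20
  {AB}: card=1000; try (A,hash)→4200, (A,nl_idx)→5500, (B,merge)→7000, (A,merge)→7300, (B,hash)→9400, (B,nl)→100200 …(+1); best=4200 via (A,hash)
  {BD}: card=2000; try (D,hash)→1200, (B,merge)→5140, (D,merge)→5620, (B,hash)→9040, (B,nl)→10020, (D,nl)→10500; best=1200 via (D,hash)
  {AD}: card=400; try (A,nl_idx)→580, (D,hash)→600, (A,merge)→1940, (D,merge)→2120, (A,hash)→3240, (A,nl)→4020 …(+1); best=580 via (A,nl_idx)
  {ABD}: card=400; try (D,hash)→5400, (A,hash)→6400, (B,merge)→9580, (B,hash)→9980, (D,merge)→15320, (A,nl_idx)→17600 …(+4); best=5400 via (D,hash)

5400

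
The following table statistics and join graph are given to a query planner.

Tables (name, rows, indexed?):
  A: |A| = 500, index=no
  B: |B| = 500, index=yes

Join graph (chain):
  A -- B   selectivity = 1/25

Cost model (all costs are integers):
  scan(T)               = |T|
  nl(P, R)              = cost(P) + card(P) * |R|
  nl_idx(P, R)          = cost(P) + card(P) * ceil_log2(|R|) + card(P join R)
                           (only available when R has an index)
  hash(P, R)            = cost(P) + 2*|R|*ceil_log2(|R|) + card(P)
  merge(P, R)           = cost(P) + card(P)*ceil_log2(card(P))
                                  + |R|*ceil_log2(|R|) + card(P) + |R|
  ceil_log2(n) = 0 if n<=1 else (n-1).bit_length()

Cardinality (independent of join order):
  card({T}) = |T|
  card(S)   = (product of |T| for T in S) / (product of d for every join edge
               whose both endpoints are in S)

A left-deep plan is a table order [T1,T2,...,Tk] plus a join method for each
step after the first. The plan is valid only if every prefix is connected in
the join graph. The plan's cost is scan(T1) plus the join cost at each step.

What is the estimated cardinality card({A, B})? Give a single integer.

10000

Tables in S: A(500), B(500)
Edges inside S: A-B(d=25)
numerator = 500 * 500 = 250000
denominator = 25 = 25
card(S) = 250000 / 25 = 10000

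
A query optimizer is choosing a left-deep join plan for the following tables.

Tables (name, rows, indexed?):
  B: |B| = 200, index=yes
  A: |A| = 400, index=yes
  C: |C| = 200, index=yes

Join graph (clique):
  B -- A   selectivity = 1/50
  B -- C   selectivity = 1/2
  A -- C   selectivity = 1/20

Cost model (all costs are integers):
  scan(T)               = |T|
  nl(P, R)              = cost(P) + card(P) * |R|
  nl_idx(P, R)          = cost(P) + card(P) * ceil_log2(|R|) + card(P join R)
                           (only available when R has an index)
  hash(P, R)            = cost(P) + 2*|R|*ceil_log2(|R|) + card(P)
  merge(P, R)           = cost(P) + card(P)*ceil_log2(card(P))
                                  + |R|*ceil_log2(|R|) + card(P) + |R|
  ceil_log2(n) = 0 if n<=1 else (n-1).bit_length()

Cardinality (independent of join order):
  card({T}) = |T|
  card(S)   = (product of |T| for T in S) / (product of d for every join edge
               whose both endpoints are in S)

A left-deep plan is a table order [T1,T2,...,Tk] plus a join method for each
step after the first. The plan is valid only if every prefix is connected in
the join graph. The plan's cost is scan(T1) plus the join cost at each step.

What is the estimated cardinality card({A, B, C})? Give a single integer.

8000

Tables in S: A(400), B(200), C(200)
Edges inside S: B-A(d=50), B-C(d=2), A-C(d=20)
numerator = 400 * 200 * 200 = 16000000
denominator = 50 * 2 * 20 = 2000
card(S) = 16000000 / 2000 = 8000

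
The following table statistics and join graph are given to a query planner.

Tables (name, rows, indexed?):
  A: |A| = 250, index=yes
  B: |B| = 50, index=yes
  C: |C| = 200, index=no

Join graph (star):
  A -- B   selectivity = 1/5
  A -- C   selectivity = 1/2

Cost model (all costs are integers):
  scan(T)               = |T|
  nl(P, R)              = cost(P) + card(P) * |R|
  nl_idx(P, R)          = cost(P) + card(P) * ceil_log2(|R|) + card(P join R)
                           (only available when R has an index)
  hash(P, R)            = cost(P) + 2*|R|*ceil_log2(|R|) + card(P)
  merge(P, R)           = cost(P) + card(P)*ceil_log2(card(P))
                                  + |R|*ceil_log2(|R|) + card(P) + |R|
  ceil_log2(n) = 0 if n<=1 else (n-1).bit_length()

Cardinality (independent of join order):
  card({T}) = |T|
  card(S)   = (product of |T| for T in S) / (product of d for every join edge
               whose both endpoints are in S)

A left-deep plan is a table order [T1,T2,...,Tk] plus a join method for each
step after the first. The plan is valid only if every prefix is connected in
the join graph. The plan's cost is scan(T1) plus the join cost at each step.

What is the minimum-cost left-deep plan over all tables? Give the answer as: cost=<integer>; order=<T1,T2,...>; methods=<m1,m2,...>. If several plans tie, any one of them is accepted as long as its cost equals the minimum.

cost=6800; order=A,B,C; methods=hash,hash

Selinger DP (subsets sized 1..n):
  {A}: scan cost=250, card=250
  {B}: scan cost=50, card=50
  {C}: scan cost=200, card=200
  {AB}: card=2500; try (B,hash)→1100, (A,merge)→2650, (B,merge)→2850, (A,nl_idx)→2950, (A,hash)→4100, (B,nl_idx)→4250 …(+2); best=1100 via (B,hash)
  {AC}: card=25000; try (C,hash)→3700, (A,merge)→4250, (C,merge)→4300, (A,hash)→4400, (A,nl_idx)→26800, (A,nl)→50200 …(+1); best=3700 via (C,hash)
  {ABC}: card=250000; try (C,hash)→6800, (B,hash)→29300, (C,merge)→35400, (B,nl_idx)→403700, (B,merge)→404050, (C,nl)→501100 …(+1); best=6800 via (C,hash)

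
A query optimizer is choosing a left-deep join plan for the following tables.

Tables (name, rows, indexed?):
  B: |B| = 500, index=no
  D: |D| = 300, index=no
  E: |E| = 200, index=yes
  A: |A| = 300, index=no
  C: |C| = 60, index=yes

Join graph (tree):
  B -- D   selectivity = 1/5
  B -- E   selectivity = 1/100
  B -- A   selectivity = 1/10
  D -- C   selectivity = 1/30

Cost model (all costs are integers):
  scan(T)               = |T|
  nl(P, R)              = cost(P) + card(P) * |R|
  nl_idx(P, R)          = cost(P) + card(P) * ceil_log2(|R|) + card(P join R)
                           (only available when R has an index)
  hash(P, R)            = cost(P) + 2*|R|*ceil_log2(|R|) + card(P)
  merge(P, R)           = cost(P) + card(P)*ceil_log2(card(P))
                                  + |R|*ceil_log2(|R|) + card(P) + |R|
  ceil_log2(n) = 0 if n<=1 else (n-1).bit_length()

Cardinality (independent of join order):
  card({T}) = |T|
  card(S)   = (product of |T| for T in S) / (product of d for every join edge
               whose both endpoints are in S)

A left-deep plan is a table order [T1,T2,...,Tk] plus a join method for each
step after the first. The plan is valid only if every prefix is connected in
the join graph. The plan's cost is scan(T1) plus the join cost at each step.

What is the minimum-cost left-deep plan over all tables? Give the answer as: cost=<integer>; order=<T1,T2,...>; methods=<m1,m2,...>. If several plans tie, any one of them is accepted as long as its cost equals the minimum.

cost=196720; order=B,E,D,C,A; methods=hash,hash,hash,hash

Selinger DP (subsets sized 1..n):
  {B}: scan cost=500, card=500
  {D}: scan cost=300, card=300
  {E}: scan cost=200, card=200
  {A}: scan cost=300, card=300
  {C}: scan cost=60, card=60
  {BD}: card=30000; try (D,hash)→6400, (B,merge)→8300, (D,merge)→8500, (B,hash)→9600, (B,nl)→150300, (D,nl)→150500; best=6400 via (D,hash)
  {BE}: card=1000; try (E,hash)→4200, (E,nl_idx)→5500, (B,merge)→7000, (E,merge)→7300, (B,hash)→9400, (B,nl)→100200 …(+1); best=4200 via (E,hash)
  {AB}: card=15000; try (A,hash)→6400, (B,merge)→8300, (A,merge)→8500, (B,hash)→9600, (B,nl)→150300, (A,nl)→150500; best=6400 via (A,hash)
  {CD}: card=600; try (C,hash)→1320, (C,nl_idx)→2700, (D,merge)→3480, (C,merge)→3720, (D,hash)→5520, (D,nl)→18060 …(+1); best=1320 via (C,hash)
  {BDE}: card=60000; try (D,hash)→10600, (D,merge)→18200, (E,hash)→39600, (D,nl)→304200, (E,nl_idx)→306400, (E,merge)→488200 …(+1); best=10600 via (D,hash)
  {ABD}: card=900000; try (D,hash)→26800, (A,hash)→41800, (D,merge)→234400, (A,merge)→489400, (D,nl)→4506400, (A,nl)→9006400; best=26800 via (D,hash)
  {BCD}: card=60000; try (B,hash)→10920, (B,merge)→12920, (C,hash)→37120, (C,nl_idx)→246400, (B,nl)→301320, (C,merge)→486820 …(+1); best=10920 via (B,hash)
  {ABE}: card=30000; try (A,hash)→10600, (A,merge)→18200, (E,hash)→24600, (E,nl_idx)→156400, (E,merge)→233200, (A,nl)→304200 …(+1); best=10600 via (A,hash)
  {ABDE}: card=1800000; try (D,hash)→46000, (A,hash)→76000, (D,merge)→493600, (E,hash)→930000, (A,merge)→1033600, (D,nl)→9010600 …(+4); best=46000 via (D,hash)
  {BCDE}: card=120000; try (C,hash)→71320, (E,hash)→74120, (C,nl_idx)→490600, (E,nl_idx)→610920, (C,merge)→1031020, (E,merge)→1032720 …(+2); best=71320 via (C,hash)
  {ABCD}: card=1800000; try (A,hash)→76320, (C,hash)→927520, (A,merge)→1033920, (C,nl_idx)→7226800, (A,nl)→18010920, (C,merge)→18927220 …(+1); best=76320 via (A,hash)
  {ABCDE}: card=3600000; try (A,hash)→196720, (C,hash)→1846720, (E,hash)→1879520, (A,merge)→2234320, (C,nl_idx)→14446000, (E,nl_idx)→18076320 …(+5); best=196720 via (A,hash)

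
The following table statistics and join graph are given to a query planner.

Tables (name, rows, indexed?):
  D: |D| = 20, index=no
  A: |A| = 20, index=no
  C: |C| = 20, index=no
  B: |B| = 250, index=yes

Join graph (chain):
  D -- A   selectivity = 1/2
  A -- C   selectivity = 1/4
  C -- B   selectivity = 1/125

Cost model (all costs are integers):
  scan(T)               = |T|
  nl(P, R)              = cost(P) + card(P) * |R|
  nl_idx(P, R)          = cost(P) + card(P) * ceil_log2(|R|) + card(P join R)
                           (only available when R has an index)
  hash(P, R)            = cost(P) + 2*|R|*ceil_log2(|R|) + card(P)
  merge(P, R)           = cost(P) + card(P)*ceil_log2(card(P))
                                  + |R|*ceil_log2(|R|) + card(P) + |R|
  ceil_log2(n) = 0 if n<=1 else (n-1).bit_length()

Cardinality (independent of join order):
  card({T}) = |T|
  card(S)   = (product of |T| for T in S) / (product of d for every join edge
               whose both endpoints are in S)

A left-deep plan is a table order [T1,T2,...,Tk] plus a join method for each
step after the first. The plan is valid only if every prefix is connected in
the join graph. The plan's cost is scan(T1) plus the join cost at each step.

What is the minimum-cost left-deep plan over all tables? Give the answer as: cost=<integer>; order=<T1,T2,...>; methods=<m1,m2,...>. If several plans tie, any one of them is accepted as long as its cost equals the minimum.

Selinger DP (subsets sized 1..n):
  {D}: scan cost=20, card=20
  {A}: scan cost=20, card=20
  {C}: scan cost=20, card=20
  {B}: scan cost=250, card=250
  {AD}: card=200; try (D,hash)→240, (A,hash)→240, (D,merge)→260, (A,merge)→260, (D,nl)→420, (A,nl)→420; best=240 via (D,hash)
  {AC}: card=100; try (C,hash)→240, (A,hash)→240, (C,merge)→260, (A,merge)→260, (C,nl)→420, (A,nl)→420; best=240 via (C,hash)
  {BC}: card=40; try (B,nl_idx)→220, (C,hash)→700, (B,merge)→2390, (C,merge)→2620, (B,hash)→4040, (B,nl)→5020 …(+1); best=220 via (B,nl_idx)
  {ACD}: card=1000; try (D,hash)→540, (C,hash)→640, (D,merge)→1160, (C,merge)→2160, (D,nl)→2240, (C,nl)→4240; best=540 via (D,hash)
  {ABC}: card=200; try (A,hash)→460, (A,merge)→620, (A,nl)→1020, (B,nl_idx)→1240, (B,merge)→3290, (B,hash)→4340 …(+1); best=460 via (A,hash)
  {ABCD}: card=2000; try (D,hash)→860, (D,merge)→2380, (D,nl)→4460, (B,hash)→5540, (B,nl_idx)→10540, (B,merge)→13790 …(+1); best=860 via (D,hash)

cost=860; order=C,B,A,D; methods=nl_idx,hash,hash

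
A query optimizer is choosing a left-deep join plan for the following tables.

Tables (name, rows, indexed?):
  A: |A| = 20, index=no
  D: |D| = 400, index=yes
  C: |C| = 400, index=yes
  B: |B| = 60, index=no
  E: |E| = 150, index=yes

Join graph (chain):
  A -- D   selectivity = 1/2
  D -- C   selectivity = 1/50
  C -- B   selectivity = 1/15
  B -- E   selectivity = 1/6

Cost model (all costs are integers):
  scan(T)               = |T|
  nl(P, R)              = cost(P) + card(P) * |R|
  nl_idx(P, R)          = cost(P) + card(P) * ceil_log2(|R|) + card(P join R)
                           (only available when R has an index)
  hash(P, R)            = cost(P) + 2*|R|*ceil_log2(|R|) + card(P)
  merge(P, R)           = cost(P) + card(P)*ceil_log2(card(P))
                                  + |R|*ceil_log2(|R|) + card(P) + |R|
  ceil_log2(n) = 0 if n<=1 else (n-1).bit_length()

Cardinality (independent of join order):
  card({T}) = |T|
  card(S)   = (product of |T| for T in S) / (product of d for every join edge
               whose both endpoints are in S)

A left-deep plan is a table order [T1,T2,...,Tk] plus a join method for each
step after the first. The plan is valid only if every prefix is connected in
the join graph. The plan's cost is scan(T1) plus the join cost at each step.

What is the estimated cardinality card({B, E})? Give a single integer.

1500

Tables in S: B(60), E(150)
Edges inside S: B-E(d=6)
numerator = 60 * 150 = 9000
denominator = 6 = 6
card(S) = 9000 / 6 = 1500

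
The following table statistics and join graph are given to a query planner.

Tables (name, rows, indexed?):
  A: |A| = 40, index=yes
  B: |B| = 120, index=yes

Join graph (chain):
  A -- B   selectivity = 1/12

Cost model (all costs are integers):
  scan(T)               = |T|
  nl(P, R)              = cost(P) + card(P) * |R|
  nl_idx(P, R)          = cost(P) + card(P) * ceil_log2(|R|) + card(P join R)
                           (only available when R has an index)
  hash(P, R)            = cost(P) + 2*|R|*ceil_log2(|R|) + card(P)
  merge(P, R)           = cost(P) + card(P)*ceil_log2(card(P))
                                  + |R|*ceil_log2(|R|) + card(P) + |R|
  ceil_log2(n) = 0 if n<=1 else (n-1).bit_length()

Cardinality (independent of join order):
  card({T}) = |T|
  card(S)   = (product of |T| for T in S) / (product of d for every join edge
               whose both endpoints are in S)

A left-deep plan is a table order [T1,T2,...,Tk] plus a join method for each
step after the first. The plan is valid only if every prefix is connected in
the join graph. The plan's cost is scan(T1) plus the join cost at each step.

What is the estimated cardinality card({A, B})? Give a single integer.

Tables in S: A(40), B(120)
Edges inside S: A-B(d=12)
numerator = 40 * 120 = 4800
denominator = 12 = 12
card(S) = 4800 / 12 = 400

400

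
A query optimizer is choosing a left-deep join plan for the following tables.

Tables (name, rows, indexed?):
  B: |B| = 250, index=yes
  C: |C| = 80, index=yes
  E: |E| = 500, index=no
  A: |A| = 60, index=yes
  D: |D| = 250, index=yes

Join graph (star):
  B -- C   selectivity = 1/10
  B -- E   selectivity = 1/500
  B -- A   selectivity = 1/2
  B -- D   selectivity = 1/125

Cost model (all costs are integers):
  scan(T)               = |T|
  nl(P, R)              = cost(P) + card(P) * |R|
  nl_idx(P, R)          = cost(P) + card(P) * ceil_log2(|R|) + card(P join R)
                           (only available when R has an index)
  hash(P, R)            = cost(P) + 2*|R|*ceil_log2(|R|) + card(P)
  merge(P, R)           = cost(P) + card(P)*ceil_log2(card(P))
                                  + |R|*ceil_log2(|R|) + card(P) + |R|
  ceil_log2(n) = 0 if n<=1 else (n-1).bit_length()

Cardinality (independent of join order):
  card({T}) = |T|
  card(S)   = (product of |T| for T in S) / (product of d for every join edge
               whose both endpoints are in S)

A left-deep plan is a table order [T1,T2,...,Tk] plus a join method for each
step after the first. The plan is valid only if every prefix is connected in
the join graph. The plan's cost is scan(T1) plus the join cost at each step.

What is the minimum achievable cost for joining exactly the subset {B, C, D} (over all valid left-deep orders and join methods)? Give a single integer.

4370

Selinger DP over subsets of {B,C,D}:
  {B}: scan cost=250, card=250
  {C}: scan cost=80, card=80
  {D}: scan cost=250, card=250
  {BC}: card=2000; try (C,hash)→1620, (B,nl_idx)→2720, (B,merge)→2970, (C,merge)→3140, (C,nl_idx)→4000, (B,hash)→4160 …(+2); best=1620 via (C,hash)
  {BD}: card=500; try (D,nl_idx)→2750, (B,nl_idx)→2750, (D,hash)→4500, (B,hash)→4500, (D,merge)→4750, (B,merge)→4750 …(+2); best=2750 via (D,nl_idx)
  {BCD}: card=4000; try (C,hash)→4370, (D,hash)→7620, (C,merge)→8390, (C,nl_idx)→10250, (D,nl_idx)→21620, (D,merge)→27870 …(+2); best=4370 via (C,hash)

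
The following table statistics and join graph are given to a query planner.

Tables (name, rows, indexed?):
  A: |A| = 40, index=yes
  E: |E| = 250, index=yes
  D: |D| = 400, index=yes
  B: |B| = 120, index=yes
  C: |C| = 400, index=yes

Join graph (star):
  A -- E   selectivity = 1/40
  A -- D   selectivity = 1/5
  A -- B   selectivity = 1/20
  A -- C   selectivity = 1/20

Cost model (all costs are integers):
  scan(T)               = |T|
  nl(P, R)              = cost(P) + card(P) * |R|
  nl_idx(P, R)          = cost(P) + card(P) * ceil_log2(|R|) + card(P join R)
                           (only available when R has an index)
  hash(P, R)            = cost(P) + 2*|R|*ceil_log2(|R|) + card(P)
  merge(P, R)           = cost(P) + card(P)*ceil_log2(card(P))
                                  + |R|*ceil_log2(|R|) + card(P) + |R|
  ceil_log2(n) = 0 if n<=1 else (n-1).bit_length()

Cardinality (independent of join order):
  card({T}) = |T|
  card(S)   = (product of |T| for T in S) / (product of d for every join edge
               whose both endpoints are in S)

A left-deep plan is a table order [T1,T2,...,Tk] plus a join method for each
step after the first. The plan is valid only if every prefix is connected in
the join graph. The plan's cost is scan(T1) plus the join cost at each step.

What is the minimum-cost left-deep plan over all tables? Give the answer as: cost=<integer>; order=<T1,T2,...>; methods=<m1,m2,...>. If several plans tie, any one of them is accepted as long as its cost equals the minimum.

Selinger DP (subsets sized 1..n):
  {A}: scan cost=40, card=40
  {E}: scan cost=250, card=250
  {D}: scan cost=400, card=400
  {B}: scan cost=120, card=120
  {C}: scan cost=400, card=400
  {AE}: card=250; try (E,nl_idx)→610, (A,hash)→980, (A,nl_idx)→2000, (E,merge)→2570, (A,merge)→2780, (E,hash)→4080 …(+2); best=610 via (E,nl_idx)
  {AD}: card=3200; try (A,hash)→1280, (D,nl_idx)→3600, (D,merge)→4320, (A,merge)→4680, (A,nl_idx)→6000, (D,hash)→7280 …(+2); best=1280 via (A,hash)
  {AB}: card=240; try (B,nl_idx)→560, (A,hash)→720, (A,nl_idx)→1080, (B,merge)→1280, (A,merge)→1360, (B,hash)→1760 …(+2); best=560 via (B,nl_idx)
  {AC}: card=800; try (C,nl_idx)→1200, (A,hash)→1280, (A,nl_idx)→3600, (C,merge)→4320, (A,merge)→4680, (C,hash)→7280 …(+2); best=1200 via (C,nl_idx)
  {ADE}: card=20000; try (D,merge)→6860, (D,hash)→8060, (E,hash)→8480, (D,nl_idx)→22860, (E,merge)→45130, (E,nl_idx)→46880 …(+2); best=6860 via (D,merge)
  {ABE}: card=1500; try (B,hash)→2540, (B,merge)→3820, (B,nl_idx)→3860, (E,nl_idx)→3980, (E,hash)→4800, (E,merge)→4970 …(+2); best=2540 via (B,hash)
  {ACE}: card=5000; try (E,hash)→6000, (C,merge)→6860, (C,nl_idx)→7860, (C,hash)→8060, (E,merge)→12250, (E,nl_idx)→12600 …(+2); best=6000 via (E,hash)
  {ABD}: card=19200; try (B,hash)→6160, (D,merge)→6720, (D,hash)→8000, (D,nl_idx)→21920, (B,nl_idx)→42880, (B,merge)→43840 …(+2); best=6160 via (B,hash)
  {ACD}: card=64000; try (D,hash)→9200, (C,hash)→11680, (D,merge)→14000, (C,merge)→46880, (D,nl_idx)→72400, (C,nl_idx)→94080 …(+2); best=9200 via (D,hash)
  {ABC}: card=4800; try (B,hash)→3680, (C,merge)→6720, (C,nl_idx)→7520, (C,hash)→8000, (B,merge)→10960, (B,nl_idx)→11600 …(+2); best=3680 via (B,hash)
  {ABDE}: card=120000; try (D,hash)→11240, (D,merge)→24540, (B,hash)→28540, (E,hash)→29360, (D,nl_idx)→136040, (B,nl_idx)→266860 …(+6); best=11240 via (D,hash)
  {ACDE}: card=400000; try (D,hash)→18200, (C,hash)→34060, (E,hash)→77200, (D,merge)→80000, (C,merge)→330860, (D,nl_idx)→451000 …(+6); best=18200 via (D,hash)
  {ABCE}: card=30000; try (C,hash)→11240, (E,hash)→12480, (B,hash)→12680, (C,merge)→24540, (C,nl_idx)→46040, (B,nl_idx)→71000 …(+6); best=11240 via (C,hash)
  {ABCD}: card=384000; try (D,hash)→15680, (C,hash)→32560, (D,merge)→74880, (B,hash)→74880, (C,merge)→317360, (D,nl_idx)→430880 …(+6); best=15680 via (D,hash)
  {ABCDE}: card=2400000; try (D,hash)→48440, (C,hash)→138440, (E,hash)→403680, (B,hash)→419880, (D,merge)→495240, (C,merge)→2175240 …(+10); best=48440 via (D,hash)

cost=48440; order=A,E,B,C,D; methods=nl_idx,hash,hash,hash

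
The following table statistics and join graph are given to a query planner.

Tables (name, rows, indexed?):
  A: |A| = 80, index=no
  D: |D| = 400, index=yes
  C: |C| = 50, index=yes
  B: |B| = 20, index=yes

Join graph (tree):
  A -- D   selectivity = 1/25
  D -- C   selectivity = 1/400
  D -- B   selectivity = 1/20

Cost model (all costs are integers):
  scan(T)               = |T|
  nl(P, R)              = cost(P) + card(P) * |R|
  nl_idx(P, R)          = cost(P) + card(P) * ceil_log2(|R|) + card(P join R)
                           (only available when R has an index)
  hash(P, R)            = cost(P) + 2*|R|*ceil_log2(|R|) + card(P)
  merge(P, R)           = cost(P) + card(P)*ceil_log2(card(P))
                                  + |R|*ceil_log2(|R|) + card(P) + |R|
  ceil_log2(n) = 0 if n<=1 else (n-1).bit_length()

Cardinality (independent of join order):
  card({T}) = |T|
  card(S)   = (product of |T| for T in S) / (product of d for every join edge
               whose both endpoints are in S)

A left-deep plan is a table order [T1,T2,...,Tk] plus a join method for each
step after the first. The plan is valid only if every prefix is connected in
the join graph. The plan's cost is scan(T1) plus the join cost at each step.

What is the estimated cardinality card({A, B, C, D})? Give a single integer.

160

Tables in S: A(80), B(20), C(50), D(400)
Edges inside S: A-D(d=25), D-C(d=400), D-B(d=20)
numerator = 80 * 20 * 50 * 400 = 32000000
denominator = 25 * 400 * 20 = 200000
card(S) = 32000000 / 200000 = 160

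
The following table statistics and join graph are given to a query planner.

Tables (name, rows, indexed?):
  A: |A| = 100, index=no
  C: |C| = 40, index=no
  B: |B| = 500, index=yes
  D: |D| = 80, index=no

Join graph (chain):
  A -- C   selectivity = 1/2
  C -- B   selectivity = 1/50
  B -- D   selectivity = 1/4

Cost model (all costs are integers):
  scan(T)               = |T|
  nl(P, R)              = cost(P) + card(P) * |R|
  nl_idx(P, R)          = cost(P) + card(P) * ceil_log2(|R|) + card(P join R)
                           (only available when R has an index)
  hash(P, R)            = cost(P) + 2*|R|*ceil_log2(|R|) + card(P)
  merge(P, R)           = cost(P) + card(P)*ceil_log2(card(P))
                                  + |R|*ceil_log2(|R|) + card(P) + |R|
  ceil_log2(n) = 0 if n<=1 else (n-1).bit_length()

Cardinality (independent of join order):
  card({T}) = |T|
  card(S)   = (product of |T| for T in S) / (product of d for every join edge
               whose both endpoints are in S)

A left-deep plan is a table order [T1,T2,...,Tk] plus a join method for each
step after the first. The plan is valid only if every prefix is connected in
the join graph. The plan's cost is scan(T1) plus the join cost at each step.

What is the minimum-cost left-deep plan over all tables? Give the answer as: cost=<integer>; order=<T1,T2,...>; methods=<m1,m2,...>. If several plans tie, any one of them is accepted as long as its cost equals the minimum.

Selinger DP (subsets sized 1..n):
  {A}: scan cost=100, card=100
  {C}: scan cost=40, card=40
  {B}: scan cost=500, card=500
  {D}: scan cost=80, card=80
  {AC}: card=2000; try (C,hash)→680, (A,merge)→1120, (C,merge)→1180, (A,hash)→1480, (A,nl)→4040, (C,nl)→4100; best=680 via (C,hash)
  {BC}: card=400; try (B,nl_idx)→800, (C,hash)→1480, (B,merge)→5320, (C,merge)→5780, (B,hash)→9080, (B,nl)→20040 …(+1); best=800 via (B,nl_idx)
  {BD}: card=10000; try (D,hash)→2120, (B,merge)→5720, (D,merge)→6140, (B,hash)→9160, (B,nl_idx)→10800, (B,nl)→40080 …(+1); best=2120 via (D,hash)
  {ABC}: card=20000; try (A,hash)→2600, (A,merge)→5600, (B,hash)→11680, (B,merge)→29680, (B,nl_idx)→38680, (A,nl)→40800 …(+1); best=2600 via (A,hash)
  {BCD}: card=8000; try (D,hash)→2320, (D,merge)→5440, (C,hash)→12600, (D,nl)→32800, (C,merge)→152400, (C,nl)→402120; best=2320 via (D,hash)
  {ABCD}: card=400000; try (A,hash)→11720, (D,hash)→23720, (A,merge)→115120, (D,merge)→323240, (A,nl)→802320, (D,nl)→1602600; best=11720 via (A,hash)

cost=11720; order=C,B,D,A; methods=nl_idx,hash,hash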